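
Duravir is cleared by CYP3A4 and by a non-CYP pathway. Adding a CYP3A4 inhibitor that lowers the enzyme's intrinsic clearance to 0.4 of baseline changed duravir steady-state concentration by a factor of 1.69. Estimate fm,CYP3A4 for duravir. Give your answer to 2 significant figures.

Let fm be the CYP3A4 fraction. New clearance relative to baseline = fm × 0.4 + (1 − fm).
Steady-state concentration ratio = 1 / (new CL fraction), so new CL fraction = 1 / 1.69 = 0.5917.
fm × 0.4 + 1 − fm = 0.5917  ⇒  fm × (0.4 − 1) = −0.4083  ⇒  fm = 0.68.

0.68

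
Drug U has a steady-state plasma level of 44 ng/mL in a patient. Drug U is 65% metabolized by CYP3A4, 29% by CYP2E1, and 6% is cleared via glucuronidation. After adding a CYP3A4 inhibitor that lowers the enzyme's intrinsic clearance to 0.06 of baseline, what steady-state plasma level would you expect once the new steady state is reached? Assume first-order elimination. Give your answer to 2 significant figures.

The CYP3A4 pathway (65% of clearance) drops to 0.06× activity: 0.65 × 0.06 = 0.039.
CYP2E1 (29%) and the residual 6% are unaffected.
New clearance relative to baseline: 0.039 + 0.29 + 0.06 = 0.389.
Steady-state plasma level ∝ 1/CL, so new value = 44 / 0.389 = 1.1 × 10² ng/mL.

1.1 × 10² ng/mL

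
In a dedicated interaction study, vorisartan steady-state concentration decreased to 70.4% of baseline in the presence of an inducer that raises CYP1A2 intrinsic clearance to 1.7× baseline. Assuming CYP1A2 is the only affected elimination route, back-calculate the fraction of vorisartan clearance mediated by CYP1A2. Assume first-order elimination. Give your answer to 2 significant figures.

Call the CYP1A2 fraction fm. After the interaction, CL_new/CL_old = fm × 1.7 + (1 − fm).
Steady-state concentration ratio = 1 / (new CL fraction), so new CL fraction = 1 / 0.704 = 1.42.
fm × 1.7 + 1 − fm = 1.42  ⇒  fm × (1.7 − 1) = 0.4205  ⇒  fm = 0.60.

0.60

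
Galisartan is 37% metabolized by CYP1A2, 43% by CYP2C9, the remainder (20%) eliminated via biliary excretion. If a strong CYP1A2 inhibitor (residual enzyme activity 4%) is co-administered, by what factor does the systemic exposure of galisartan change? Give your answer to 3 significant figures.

The CYP1A2 pathway (37% of clearance) drops to 0.04× activity: 0.37 × 0.04 = 0.0148.
CYP2C9 (43%) and the residual 20% are unaffected.
New clearance relative to baseline: 0.0148 + 0.43 + 0.2 = 0.6448.
Since systemic exposure ∝ 1/CL, the ratio is 1 / 0.6448 = 1.55.

1.55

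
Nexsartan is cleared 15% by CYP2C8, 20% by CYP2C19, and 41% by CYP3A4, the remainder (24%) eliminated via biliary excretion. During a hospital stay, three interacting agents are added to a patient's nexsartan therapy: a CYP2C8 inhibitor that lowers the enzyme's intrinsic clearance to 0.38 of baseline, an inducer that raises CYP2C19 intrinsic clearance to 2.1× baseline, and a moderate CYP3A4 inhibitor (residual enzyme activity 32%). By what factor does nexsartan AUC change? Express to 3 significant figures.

1.18

The CYP2C8 pathway (15% of clearance) is reduced to 0.38× activity: 0.15 × 0.38 = 0.057.
The CYP2C19 pathway (20% of clearance) is boosted to 2.1× activity: 0.2 × 2.1 = 0.42.
The CYP3A4 pathway (41% of clearance) falls to 0.32× activity: 0.41 × 0.32 = 0.1312.
Non-CYP routes (24%) are unchanged.
Relative clearance = 0.057 + 0.42 + 0.1312 + 0.24 = 0.8482.
AUC ∝ 1/CL: fold-change = 1 / 0.8482 = 1.18.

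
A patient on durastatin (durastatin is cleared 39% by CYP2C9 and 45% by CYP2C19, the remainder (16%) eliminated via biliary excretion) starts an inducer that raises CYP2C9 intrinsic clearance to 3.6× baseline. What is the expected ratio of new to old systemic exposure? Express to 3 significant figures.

0.497

CYP2C9: 0.39 × 3.6 = 1.404
CYP2C19: 0.45 (unchanged)
Other: 0.16 (unchanged)
New clearance relative to baseline: 1.404 + 0.45 + 0.16 = 2.014.
Since systemic exposure ∝ 1/CL, the ratio is 1 / 2.014 = 0.497.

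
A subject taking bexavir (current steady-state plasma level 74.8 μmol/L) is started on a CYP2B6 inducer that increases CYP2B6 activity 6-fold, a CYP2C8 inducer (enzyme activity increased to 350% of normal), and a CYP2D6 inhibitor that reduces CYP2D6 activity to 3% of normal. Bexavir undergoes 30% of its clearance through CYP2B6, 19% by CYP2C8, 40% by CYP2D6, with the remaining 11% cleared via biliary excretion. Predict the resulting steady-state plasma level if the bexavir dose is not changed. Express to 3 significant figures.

CYP2B6: 0.3 × 6 = 1.8
CYP2C8: 0.19 × 3.5 = 0.665
CYP2D6: 0.4 × 0.03 = 0.012
Other: 0.11 (unchanged)
CL_new/CL_old = 1.8 + 0.665 + 0.012 + 0.11 = 2.587.
Dividing the baseline by the relative clearance: 74.8 / 2.587 = 28.9 μmol/L.

28.9 μmol/L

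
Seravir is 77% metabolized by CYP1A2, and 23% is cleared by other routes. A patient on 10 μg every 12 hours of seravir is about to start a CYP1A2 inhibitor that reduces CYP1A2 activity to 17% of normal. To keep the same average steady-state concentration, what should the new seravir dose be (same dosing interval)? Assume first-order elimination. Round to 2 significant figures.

The CYP1A2 pathway (77% of clearance) falls to 0.17× activity: 0.77 × 0.17 = 0.1309.
The remaining 23% of clearance is unaffected.
Relative clearance = 0.1309 + 0.23 = 0.3609.
Css,avg = (dose rate)/CL, so holding Css fixed requires dose ∝ CL: 10 × 0.3609 = 3.6 μg.

3.6 μg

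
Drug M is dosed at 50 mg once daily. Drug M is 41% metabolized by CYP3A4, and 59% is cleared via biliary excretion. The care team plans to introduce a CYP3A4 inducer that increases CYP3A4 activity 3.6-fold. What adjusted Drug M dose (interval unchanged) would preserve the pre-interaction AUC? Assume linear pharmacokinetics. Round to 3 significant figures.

The CYP3A4 pathway (41% of clearance) rises to 3.6× activity: 0.41 × 3.6 = 1.476.
The remaining 59% of clearance is unaffected.
CL_new/CL_old = 1.476 + 0.59 = 2.066.
Css,avg = (dose rate)/CL, so holding Css fixed requires dose ∝ CL: 50 × 2.066 = 103 mg.

103 mg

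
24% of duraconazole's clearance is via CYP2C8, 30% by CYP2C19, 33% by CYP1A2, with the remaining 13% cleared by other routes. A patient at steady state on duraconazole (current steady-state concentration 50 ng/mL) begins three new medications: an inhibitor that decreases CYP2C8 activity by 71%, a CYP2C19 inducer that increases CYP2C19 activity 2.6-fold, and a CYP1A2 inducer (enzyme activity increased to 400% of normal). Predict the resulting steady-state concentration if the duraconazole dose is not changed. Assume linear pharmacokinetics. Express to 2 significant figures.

CYP2C8: 0.24 × 0.29 = 0.0696
CYP2C19: 0.3 × 2.6 = 0.78
CYP1A2: 0.33 × 4 = 1.32
Other: 0.13 (unchanged)
Relative clearance = 0.0696 + 0.78 + 1.32 + 0.13 = 2.2996.
New steady-state concentration = 50 / 2.2996 = 22 ng/mL (concentration scales inversely with clearance).

22 ng/mL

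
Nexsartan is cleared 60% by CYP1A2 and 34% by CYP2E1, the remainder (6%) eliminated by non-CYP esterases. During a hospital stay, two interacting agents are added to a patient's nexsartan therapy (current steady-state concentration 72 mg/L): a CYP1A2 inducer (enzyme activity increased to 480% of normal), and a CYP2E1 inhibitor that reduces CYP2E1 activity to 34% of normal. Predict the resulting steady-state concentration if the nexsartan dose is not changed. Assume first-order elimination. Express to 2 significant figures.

CYP1A2: 0.6 × 4.8 = 2.88
CYP2E1: 0.34 × 0.34 = 0.1156
Other: 0.06 (unchanged)
New clearance relative to baseline: 2.88 + 0.1156 + 0.06 = 3.0556.
New steady-state concentration = 72 / 3.0556 = 24 mg/L (concentration scales inversely with clearance).

24 mg/L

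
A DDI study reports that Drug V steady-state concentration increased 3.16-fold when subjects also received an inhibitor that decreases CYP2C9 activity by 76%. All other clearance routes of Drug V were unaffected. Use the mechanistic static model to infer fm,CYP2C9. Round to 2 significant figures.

0.90

CL'/CL = 1 / 3.16 = 0.3165
0.24·fm + (1 − fm) = 0.3165
fm = (0.3165 − 1) / (0.24 − 1) = 0.90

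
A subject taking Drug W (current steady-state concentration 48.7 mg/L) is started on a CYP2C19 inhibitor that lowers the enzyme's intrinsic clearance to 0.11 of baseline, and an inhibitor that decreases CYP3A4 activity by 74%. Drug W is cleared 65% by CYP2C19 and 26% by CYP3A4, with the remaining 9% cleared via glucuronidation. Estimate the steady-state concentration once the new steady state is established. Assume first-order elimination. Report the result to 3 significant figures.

213 mg/L

The CYP2C19 pathway (65% of clearance) drops to 0.11× activity: 0.65 × 0.11 = 0.0715.
The CYP3A4 pathway (26% of clearance) falls to 0.26× activity: 0.26 × 0.26 = 0.0676.
The remaining 9% of clearance is unaffected.
New clearance relative to baseline: 0.0715 + 0.0676 + 0.09 = 0.2291.
Dividing the baseline by the relative clearance: 48.7 / 0.2291 = 213 mg/L.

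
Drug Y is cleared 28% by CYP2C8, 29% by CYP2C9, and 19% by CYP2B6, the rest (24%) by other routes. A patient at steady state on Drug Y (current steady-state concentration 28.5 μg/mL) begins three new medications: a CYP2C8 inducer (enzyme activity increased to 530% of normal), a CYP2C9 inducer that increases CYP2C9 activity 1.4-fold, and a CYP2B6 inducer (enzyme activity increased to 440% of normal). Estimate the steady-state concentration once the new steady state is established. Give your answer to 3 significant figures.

9.61 μg/mL

CYP2C8: 0.28 × 5.3 = 1.484
CYP2C9: 0.29 × 1.4 = 0.406
CYP2B6: 0.19 × 4.4 = 0.836
Other: 0.24 (unchanged)
Relative clearance = 1.484 + 0.406 + 0.836 + 0.24 = 2.966.
Steady-state concentration ∝ 1/CL: new value = 28.5 / 2.966 = 9.61 μg/mL.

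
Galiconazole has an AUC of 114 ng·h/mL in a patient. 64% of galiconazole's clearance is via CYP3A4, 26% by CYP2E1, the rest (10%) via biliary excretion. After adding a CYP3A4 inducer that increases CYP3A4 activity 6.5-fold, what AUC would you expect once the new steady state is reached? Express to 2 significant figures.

CYP3A4: 0.64 × 6.5 = 4.16
CYP2E1: 0.26 (unchanged)
Other: 0.1 (unchanged)
CL_new/CL_old = 4.16 + 0.26 + 0.1 = 4.52.
With dosing unchanged, AUC scales as 1/CL: 114 / 4.52 = 25 ng·h/mL.

25 ng·h/mL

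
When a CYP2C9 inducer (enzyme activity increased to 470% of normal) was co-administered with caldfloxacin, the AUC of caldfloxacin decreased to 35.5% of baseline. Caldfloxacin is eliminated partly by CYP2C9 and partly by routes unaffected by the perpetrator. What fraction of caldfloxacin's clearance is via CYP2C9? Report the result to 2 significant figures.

Write x for the fraction cleared via CYP2C9. The observed AUC change means clearance rose to 1/0.355 = 2.817 of baseline.
Setting x·4.7 + (1 − x) = 2.817 and solving: x = (2.817 − 1)/(4.7 − 1) = 0.49.

0.49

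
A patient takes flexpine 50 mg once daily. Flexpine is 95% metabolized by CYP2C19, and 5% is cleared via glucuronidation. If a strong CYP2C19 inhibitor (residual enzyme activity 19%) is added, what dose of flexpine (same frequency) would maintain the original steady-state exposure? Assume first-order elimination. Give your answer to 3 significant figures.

11.5 mg

The CYP2C19 pathway (95% of clearance) drops to 0.19× activity: 0.95 × 0.19 = 0.1805.
Non-CYP routes (5%) are unchanged.
Relative clearance = 0.1805 + 0.05 = 0.2305.
Exposure is unchanged when dose changes in proportion to clearance. New dose = 50 mg × 0.2305 = 11.5 mg.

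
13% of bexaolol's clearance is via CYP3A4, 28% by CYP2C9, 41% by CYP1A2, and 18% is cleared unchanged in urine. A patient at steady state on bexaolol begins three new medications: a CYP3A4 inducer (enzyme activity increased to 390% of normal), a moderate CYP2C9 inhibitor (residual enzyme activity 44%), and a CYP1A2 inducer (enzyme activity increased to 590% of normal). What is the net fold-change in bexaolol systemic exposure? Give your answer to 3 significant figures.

CYP3A4: 0.13 × 3.9 = 0.507
CYP2C9: 0.28 × 0.44 = 0.1232
CYP1A2: 0.41 × 5.9 = 2.419
Other: 0.18 (unchanged)
Relative clearance = 0.507 + 0.1232 + 2.419 + 0.18 = 3.2292.
Because systemic exposure varies inversely with clearance, the combined effect is 1 / 3.2292 = 0.310.

0.310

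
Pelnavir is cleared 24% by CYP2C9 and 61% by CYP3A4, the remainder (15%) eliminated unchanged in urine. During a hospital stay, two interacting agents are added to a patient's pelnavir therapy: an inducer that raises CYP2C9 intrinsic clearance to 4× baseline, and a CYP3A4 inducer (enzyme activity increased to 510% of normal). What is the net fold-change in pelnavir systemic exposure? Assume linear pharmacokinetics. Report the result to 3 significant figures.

CYP2C9: 0.24 × 4 = 0.96
CYP3A4: 0.61 × 5.1 = 3.111
Other: 0.15 (unchanged)
New clearance relative to baseline: 0.96 + 3.111 + 0.15 = 4.221.
Net systemic exposure ratio = 1 / 4.221 = 0.237.

0.237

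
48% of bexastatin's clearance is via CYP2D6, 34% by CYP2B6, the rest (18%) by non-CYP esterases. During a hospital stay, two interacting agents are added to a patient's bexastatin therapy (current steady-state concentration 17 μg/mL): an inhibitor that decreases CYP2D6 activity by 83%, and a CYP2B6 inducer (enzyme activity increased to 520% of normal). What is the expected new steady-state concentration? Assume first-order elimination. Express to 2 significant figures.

8.4 μg/mL

CYP2D6: 0.48 × 0.17 = 0.0816
CYP2B6: 0.34 × 5.2 = 1.768
Other: 0.18 (unchanged)
CL_new/CL_old = 0.0816 + 1.768 + 0.18 = 2.0296.
Steady-state concentration ∝ 1/CL: new value = 17 / 2.0296 = 8.4 μg/mL.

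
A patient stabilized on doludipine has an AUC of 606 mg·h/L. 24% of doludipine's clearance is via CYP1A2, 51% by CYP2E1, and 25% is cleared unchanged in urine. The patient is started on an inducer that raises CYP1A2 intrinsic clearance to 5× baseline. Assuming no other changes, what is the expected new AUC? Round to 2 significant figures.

The CYP1A2 pathway (24% of clearance) increases to 5× activity: 0.24 × 5 = 1.2.
CYP2E1 (51%) and the residual 25% are unaffected.
Relative clearance = 1.2 + 0.51 + 0.25 = 1.96.
New AUC = baseline ÷ relative clearance = 606 / 1.96 = 3.1 × 10² mg·h/L.

3.1 × 10² mg·h/L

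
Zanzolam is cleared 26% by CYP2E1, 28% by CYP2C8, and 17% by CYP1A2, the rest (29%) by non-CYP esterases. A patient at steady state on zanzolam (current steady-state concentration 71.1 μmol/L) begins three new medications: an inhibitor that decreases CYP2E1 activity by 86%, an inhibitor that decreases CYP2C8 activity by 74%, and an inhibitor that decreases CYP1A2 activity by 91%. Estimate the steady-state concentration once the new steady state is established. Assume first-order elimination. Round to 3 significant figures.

172 μmol/L

CYP2E1: 0.26 × 0.14 = 0.0364
CYP2C8: 0.28 × 0.26 = 0.0728
CYP1A2: 0.17 × 0.09 = 0.0153
Other: 0.29 (unchanged)
Relative clearance = 0.0364 + 0.0728 + 0.0153 + 0.29 = 0.4145.
Steady-state concentration ∝ 1/CL: new value = 71.1 / 0.4145 = 172 μmol/L.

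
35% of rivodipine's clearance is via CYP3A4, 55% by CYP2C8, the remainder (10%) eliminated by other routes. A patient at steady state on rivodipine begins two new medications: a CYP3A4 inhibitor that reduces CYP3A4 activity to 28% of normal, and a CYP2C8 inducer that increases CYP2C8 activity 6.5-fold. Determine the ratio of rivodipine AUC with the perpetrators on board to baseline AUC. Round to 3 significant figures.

0.265

The CYP3A4 pathway (35% of clearance) is reduced to 0.28× activity: 0.35 × 0.28 = 0.098.
The CYP2C8 pathway (55% of clearance) increases to 6.5× activity: 0.55 × 6.5 = 3.575.
Non-CYP routes (10%) are unchanged.
New clearance relative to baseline: 0.098 + 3.575 + 0.1 = 3.773.
Because AUC varies inversely with clearance, the combined effect is 1 / 3.773 = 0.265.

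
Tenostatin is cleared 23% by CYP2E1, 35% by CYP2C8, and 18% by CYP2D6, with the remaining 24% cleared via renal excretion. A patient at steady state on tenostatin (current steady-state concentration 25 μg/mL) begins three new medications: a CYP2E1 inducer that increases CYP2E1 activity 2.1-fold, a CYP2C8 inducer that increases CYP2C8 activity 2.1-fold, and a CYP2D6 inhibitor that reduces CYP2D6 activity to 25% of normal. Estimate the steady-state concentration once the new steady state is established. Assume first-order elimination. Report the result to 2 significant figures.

17 μg/mL

The CYP2E1 pathway (23% of clearance) increases to 2.1× activity: 0.23 × 2.1 = 0.483.
The CYP2C8 pathway (35% of clearance) increases to 2.1× activity: 0.35 × 2.1 = 0.735.
The CYP2D6 pathway (18% of clearance) drops to 0.25× activity: 0.18 × 0.25 = 0.045.
Non-CYP routes (24%) are unchanged.
Relative clearance = 0.483 + 0.735 + 0.045 + 0.24 = 1.503.
New steady-state concentration = 25 / 1.503 = 17 μg/mL (concentration scales inversely with clearance).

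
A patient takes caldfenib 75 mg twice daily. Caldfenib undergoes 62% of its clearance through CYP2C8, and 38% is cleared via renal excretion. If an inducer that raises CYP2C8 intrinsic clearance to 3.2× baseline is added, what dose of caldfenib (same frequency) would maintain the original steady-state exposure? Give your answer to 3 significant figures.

177 mg

CYP2C8: 0.62 × 3.2 = 1.984
Other: 0.38 (unchanged)
Relative clearance = 1.984 + 0.38 = 2.364.
To maintain the same steady-state level, dose must scale with clearance: new dose = 75 × 2.364 = 177 mg.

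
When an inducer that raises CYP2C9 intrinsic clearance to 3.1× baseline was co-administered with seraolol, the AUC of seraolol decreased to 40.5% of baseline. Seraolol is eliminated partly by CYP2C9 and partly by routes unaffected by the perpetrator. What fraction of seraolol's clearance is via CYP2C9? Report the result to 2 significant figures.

Let x = fm,CYP2C9. Because AUC ∝ 1/CL, relative clearance rose to 1/0.405 = 2.469.
Only the CYP2C9 route changed, so 2.469 = x·3.1 + (1 − x), giving x = 0.70.

0.70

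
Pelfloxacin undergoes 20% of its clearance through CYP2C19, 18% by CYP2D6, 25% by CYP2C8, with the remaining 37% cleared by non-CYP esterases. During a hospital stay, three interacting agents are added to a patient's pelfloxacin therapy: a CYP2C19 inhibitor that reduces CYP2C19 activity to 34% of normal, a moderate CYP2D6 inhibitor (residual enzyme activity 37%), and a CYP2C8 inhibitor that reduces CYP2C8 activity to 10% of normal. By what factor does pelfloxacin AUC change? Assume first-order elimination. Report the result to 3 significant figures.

The CYP2C19 pathway (20% of clearance) falls to 0.34× activity: 0.2 × 0.34 = 0.068.
The CYP2D6 pathway (18% of clearance) drops to 0.37× activity: 0.18 × 0.37 = 0.0666.
The CYP2C8 pathway (25% of clearance) drops to 0.1× activity: 0.25 × 0.1 = 0.025.
The remaining 37% of clearance is unaffected.
CL_new/CL_old = 0.068 + 0.0666 + 0.025 + 0.37 = 0.5296.
Net AUC ratio = 1 / 0.5296 = 1.89.

1.89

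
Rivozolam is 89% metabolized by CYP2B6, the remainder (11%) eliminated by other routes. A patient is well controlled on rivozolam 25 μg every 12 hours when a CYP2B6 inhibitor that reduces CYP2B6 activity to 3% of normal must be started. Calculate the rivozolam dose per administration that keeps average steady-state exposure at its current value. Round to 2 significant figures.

The CYP2B6 pathway (89% of clearance) drops to 0.03× activity: 0.89 × 0.03 = 0.0267.
The remaining 11% of clearance is unaffected.
CL_new/CL_old = 0.0267 + 0.11 = 0.1367.
Css,avg = (dose rate)/CL, so holding Css fixed requires dose ∝ CL: 25 × 0.1367 = 3.4 μg.

3.4 μg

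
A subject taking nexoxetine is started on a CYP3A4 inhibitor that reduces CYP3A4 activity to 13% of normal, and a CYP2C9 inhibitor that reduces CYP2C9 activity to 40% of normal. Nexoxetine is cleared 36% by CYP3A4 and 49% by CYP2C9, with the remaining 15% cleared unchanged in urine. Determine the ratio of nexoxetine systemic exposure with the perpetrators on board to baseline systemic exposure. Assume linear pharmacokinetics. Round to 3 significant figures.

The CYP3A4 pathway (36% of clearance) drops to 0.13× activity: 0.36 × 0.13 = 0.0468.
The CYP2C9 pathway (49% of clearance) is reduced to 0.4× activity: 0.49 × 0.4 = 0.196.
The remaining 15% of clearance is unaffected.
New clearance relative to baseline: 0.0468 + 0.196 + 0.15 = 0.3928.
Net systemic exposure ratio = 1 / 0.3928 = 2.55.

2.55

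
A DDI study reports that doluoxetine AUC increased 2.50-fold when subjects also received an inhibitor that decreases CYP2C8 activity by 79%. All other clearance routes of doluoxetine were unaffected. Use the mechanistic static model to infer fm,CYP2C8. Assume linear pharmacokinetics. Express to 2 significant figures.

CL'/CL = 1 / 2.50 = 0.4
0.21·fm + (1 − fm) = 0.4
fm = (0.4 − 1) / (0.21 − 1) = 0.76

0.76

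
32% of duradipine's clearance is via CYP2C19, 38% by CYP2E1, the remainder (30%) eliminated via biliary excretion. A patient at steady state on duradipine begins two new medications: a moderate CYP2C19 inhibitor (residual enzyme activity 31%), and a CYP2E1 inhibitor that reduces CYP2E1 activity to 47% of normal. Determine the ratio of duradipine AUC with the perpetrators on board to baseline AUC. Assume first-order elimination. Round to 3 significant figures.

1.73

The CYP2C19 pathway (32% of clearance) drops to 0.31× activity: 0.32 × 0.31 = 0.0992.
The CYP2E1 pathway (38% of clearance) drops to 0.47× activity: 0.38 × 0.47 = 0.1786.
Non-CYP routes (30%) are unchanged.
New clearance relative to baseline: 0.0992 + 0.1786 + 0.3 = 0.5778.
Because AUC varies inversely with clearance, the combined effect is 1 / 0.5778 = 1.73.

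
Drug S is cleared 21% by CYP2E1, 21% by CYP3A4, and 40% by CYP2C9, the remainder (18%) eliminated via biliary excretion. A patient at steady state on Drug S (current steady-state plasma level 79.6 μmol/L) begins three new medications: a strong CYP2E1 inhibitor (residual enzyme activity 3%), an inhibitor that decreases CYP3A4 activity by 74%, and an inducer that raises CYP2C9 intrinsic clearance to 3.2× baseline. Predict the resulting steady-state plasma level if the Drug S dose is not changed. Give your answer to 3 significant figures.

52.3 μmol/L

The CYP2E1 pathway (21% of clearance) falls to 0.03× activity: 0.21 × 0.03 = 0.0063.
The CYP3A4 pathway (21% of clearance) falls to 0.26× activity: 0.21 × 0.26 = 0.0546.
The CYP2C9 pathway (40% of clearance) is boosted to 3.2× activity: 0.4 × 3.2 = 1.28.
The remaining 18% of clearance is unaffected.
CL_new/CL_old = 0.0063 + 0.0546 + 1.28 + 0.18 = 1.5209.
Steady-state plasma level ∝ 1/CL: new value = 79.6 / 1.5209 = 52.3 μmol/L.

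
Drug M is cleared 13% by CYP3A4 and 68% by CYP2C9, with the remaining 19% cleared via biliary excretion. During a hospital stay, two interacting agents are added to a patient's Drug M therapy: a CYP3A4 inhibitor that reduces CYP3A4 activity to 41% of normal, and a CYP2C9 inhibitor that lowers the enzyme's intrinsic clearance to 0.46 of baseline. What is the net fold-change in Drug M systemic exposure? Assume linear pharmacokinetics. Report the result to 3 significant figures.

CYP3A4: 0.13 × 0.41 = 0.0533
CYP2C9: 0.68 × 0.46 = 0.3128
Other: 0.19 (unchanged)
New clearance relative to baseline: 0.0533 + 0.3128 + 0.19 = 0.5561.
Because systemic exposure varies inversely with clearance, the combined effect is 1 / 0.5561 = 1.80.

1.80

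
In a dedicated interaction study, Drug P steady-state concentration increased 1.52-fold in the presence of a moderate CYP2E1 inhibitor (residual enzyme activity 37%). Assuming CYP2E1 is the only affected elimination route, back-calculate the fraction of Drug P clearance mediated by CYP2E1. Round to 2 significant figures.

CL'/CL = 1 / 1.52 = 0.6579
0.37·fm + (1 − fm) = 0.6579
fm = (0.6579 − 1) / (0.37 − 1) = 0.54

0.54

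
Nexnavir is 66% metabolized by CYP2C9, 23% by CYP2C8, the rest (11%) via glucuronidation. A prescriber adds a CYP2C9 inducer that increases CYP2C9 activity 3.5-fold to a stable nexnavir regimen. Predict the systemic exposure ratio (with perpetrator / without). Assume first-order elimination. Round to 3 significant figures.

0.377

The CYP2C9 pathway (66% of clearance) rises to 3.5× activity: 0.66 × 3.5 = 2.31.
CYP2C8 (23%) and the residual 11% are unaffected.
CL_new/CL_old = 2.31 + 0.23 + 0.11 = 2.65.
Systemic exposure is inversely proportional to clearance, so the fold-change is 1 / 2.65 = 0.377.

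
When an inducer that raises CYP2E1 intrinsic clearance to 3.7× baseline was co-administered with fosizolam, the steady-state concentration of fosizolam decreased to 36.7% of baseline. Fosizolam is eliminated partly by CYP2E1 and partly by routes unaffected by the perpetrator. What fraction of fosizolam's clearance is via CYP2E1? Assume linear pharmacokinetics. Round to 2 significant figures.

0.64

CL'/CL = 1 / 0.367 = 2.725
3.7·fm + (1 − fm) = 2.725
fm = (2.725 − 1) / (3.7 − 1) = 0.64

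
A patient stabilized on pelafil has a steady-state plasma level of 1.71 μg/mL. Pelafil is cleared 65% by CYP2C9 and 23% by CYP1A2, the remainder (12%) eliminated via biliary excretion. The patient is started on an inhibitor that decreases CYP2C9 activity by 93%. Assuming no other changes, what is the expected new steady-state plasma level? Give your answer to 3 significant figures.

The CYP2C9 pathway (65% of clearance) falls to 0.07× activity: 0.65 × 0.07 = 0.0455.
CYP1A2 (23%) and the residual 12% are unaffected.
New clearance relative to baseline: 0.0455 + 0.23 + 0.12 = 0.3955.
With dosing unchanged, steady-state plasma level scales as 1/CL: 1.71 / 0.3955 = 4.32 μg/mL.

4.32 μg/mL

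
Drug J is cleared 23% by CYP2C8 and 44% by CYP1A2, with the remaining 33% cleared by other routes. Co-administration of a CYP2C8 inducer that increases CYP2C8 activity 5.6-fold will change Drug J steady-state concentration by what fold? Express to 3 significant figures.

0.486

The CYP2C8 pathway (23% of clearance) is boosted to 5.6× activity: 0.23 × 5.6 = 1.288.
CYP1A2 (44%) and the residual 33% are unaffected.
Relative clearance = 1.288 + 0.44 + 0.33 = 2.058.
Steady-state concentration ratio = CL_old/CL_new = 1 / 2.058 = 0.486.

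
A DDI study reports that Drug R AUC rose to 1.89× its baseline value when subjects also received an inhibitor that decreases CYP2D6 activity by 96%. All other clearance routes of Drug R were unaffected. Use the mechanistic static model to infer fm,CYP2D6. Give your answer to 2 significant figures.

CL'/CL = 1 / 1.89 = 0.5291
0.04·fm + (1 − fm) = 0.5291
fm = (0.5291 − 1) / (0.04 − 1) = 0.49

0.49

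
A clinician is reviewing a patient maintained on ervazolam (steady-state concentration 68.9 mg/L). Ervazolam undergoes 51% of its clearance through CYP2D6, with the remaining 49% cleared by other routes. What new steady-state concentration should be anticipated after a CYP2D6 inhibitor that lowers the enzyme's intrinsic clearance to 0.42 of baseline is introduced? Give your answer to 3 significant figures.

97.8 mg/L

The CYP2D6 pathway (51% of clearance) drops to 0.42× activity: 0.51 × 0.42 = 0.2142.
The remaining 49% of clearance is unaffected.
Relative clearance = 0.2142 + 0.49 = 0.7042.
With dosing unchanged, steady-state concentration scales as 1/CL: 68.9 / 0.7042 = 97.8 mg/L.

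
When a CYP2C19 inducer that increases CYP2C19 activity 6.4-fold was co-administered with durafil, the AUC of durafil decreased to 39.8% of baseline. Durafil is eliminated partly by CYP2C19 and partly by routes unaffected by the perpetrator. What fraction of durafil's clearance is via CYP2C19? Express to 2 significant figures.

CL'/CL = 1 / 0.398 = 2.513
6.4·fm + (1 − fm) = 2.513
fm = (2.513 − 1) / (6.4 − 1) = 0.28

0.28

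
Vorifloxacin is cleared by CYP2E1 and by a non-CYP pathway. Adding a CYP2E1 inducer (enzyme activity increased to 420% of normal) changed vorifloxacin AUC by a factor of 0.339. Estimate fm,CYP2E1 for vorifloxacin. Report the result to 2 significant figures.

0.61

Call the CYP2E1 fraction fm. After the interaction, CL_new/CL_old = fm × 4.2 + (1 − fm).
AUC ratio = 1 / (new CL fraction), so new CL fraction = 1 / 0.339 = 2.95.
fm × 4.2 + 1 − fm = 2.95  ⇒  fm × (4.2 − 1) = 1.95  ⇒  fm = 0.61.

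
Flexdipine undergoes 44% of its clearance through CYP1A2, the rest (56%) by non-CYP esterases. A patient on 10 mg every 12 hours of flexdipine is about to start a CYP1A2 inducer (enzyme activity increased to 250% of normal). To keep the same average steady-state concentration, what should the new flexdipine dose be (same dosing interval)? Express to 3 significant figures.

CYP1A2: 0.44 × 2.5 = 1.1
Other: 0.56 (unchanged)
CL_new/CL_old = 1.1 + 0.56 = 1.66.
To maintain the same steady-state level, dose must scale with clearance: new dose = 10 × 1.66 = 16.6 mg.

16.6 mg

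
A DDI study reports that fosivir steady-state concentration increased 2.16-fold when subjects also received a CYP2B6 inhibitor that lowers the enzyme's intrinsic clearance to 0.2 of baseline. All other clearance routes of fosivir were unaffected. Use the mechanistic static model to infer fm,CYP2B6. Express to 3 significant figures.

0.671

CL'/CL = 1 / 2.16 = 0.463
0.2·fm + (1 − fm) = 0.463
fm = (0.463 − 1) / (0.2 − 1) = 0.671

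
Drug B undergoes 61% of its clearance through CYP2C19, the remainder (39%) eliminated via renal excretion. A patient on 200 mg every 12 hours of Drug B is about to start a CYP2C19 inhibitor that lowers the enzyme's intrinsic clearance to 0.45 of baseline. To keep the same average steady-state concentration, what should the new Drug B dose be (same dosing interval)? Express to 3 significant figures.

CYP2C19: 0.61 × 0.45 = 0.2745
Other: 0.39 (unchanged)
Relative clearance = 0.2745 + 0.39 = 0.6645.
Css,avg = (dose rate)/CL, so holding Css fixed requires dose ∝ CL: 200 × 0.6645 = 133 mg.

133 mg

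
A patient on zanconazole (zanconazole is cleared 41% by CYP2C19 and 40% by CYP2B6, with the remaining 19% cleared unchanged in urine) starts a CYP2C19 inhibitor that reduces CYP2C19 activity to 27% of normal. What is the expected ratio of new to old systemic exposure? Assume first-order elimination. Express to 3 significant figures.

The CYP2C19 pathway (41% of clearance) is reduced to 0.27× activity: 0.41 × 0.27 = 0.1107.
CYP2B6 (40%) and the residual 19% are unaffected.
CL_new/CL_old = 0.1107 + 0.4 + 0.19 = 0.7007.
Systemic exposure ratio = CL_old/CL_new = 1 / 0.7007 = 1.43.

1.43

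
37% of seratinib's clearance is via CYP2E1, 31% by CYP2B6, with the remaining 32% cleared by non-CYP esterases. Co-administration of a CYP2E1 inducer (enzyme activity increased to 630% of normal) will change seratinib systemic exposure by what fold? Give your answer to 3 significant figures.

The CYP2E1 pathway (37% of clearance) is boosted to 6.3× activity: 0.37 × 6.3 = 2.331.
CYP2B6 (31%) and the residual 32% are unaffected.
CL_new/CL_old = 2.331 + 0.31 + 0.32 = 2.961.
Systemic exposure is inversely proportional to clearance, so the fold-change is 1 / 2.961 = 0.338.

0.338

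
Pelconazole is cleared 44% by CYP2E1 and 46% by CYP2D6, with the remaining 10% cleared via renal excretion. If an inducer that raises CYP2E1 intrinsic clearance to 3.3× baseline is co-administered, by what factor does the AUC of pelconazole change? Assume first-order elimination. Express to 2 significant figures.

The CYP2E1 pathway (44% of clearance) is boosted to 3.3× activity: 0.44 × 3.3 = 1.452.
CYP2D6 (46%) and the residual 10% are unaffected.
Relative clearance = 1.452 + 0.46 + 0.1 = 2.012.
Since AUC ∝ 1/CL, the ratio is 1 / 2.012 = 0.50.

0.50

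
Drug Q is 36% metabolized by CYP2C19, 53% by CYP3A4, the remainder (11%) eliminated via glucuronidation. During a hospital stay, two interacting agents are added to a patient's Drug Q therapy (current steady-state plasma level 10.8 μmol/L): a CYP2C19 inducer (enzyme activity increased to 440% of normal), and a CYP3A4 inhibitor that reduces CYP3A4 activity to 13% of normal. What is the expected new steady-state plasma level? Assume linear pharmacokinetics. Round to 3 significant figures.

6.13 μmol/L

The CYP2C19 pathway (36% of clearance) rises to 4.4× activity: 0.36 × 4.4 = 1.584.
The CYP3A4 pathway (53% of clearance) falls to 0.13× activity: 0.53 × 0.13 = 0.0689.
The remaining 11% of clearance is unaffected.
Relative clearance = 1.584 + 0.0689 + 0.11 = 1.7629.
Steady-state plasma level ∝ 1/CL: new value = 10.8 / 1.7629 = 6.13 μmol/L.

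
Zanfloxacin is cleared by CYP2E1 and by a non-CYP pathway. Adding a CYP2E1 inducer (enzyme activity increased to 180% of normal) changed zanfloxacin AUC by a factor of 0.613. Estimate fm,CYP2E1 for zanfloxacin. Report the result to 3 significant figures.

Write x for the fraction cleared via CYP2E1. The observed AUC change means clearance rose to 1/0.613 = 1.631 of baseline.
Setting x·1.8 + (1 − x) = 1.631 and solving: x = (1.631 − 1)/(1.8 − 1) = 0.789.

0.789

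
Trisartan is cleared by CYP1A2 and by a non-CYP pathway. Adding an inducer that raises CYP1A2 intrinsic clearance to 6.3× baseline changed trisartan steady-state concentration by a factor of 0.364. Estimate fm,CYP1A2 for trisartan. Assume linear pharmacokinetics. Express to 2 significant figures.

CL'/CL = 1 / 0.364 = 2.747
6.3·fm + (1 − fm) = 2.747
fm = (2.747 − 1) / (6.3 − 1) = 0.33

0.33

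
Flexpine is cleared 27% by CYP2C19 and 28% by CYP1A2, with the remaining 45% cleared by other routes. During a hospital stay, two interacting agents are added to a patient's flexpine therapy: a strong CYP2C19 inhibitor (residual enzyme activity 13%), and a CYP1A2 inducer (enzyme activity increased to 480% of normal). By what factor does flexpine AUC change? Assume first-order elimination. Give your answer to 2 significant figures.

0.55

The CYP2C19 pathway (27% of clearance) falls to 0.13× activity: 0.27 × 0.13 = 0.0351.
The CYP1A2 pathway (28% of clearance) rises to 4.8× activity: 0.28 × 4.8 = 1.344.
The remaining 45% of clearance is unaffected.
New clearance relative to baseline: 0.0351 + 1.344 + 0.45 = 1.8291.
Net AUC ratio = 1 / 1.8291 = 0.55.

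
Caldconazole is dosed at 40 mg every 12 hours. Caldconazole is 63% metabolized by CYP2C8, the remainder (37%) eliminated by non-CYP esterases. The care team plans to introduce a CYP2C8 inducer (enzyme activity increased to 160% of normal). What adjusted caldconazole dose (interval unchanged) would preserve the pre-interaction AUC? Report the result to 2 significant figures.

CYP2C8: 0.63 × 1.6 = 1.008
Other: 0.37 (unchanged)
New clearance relative to baseline: 1.008 + 0.37 = 1.378.
Css,avg = (dose rate)/CL, so holding Css fixed requires dose ∝ CL: 40 × 1.378 = 55 mg.

55 mg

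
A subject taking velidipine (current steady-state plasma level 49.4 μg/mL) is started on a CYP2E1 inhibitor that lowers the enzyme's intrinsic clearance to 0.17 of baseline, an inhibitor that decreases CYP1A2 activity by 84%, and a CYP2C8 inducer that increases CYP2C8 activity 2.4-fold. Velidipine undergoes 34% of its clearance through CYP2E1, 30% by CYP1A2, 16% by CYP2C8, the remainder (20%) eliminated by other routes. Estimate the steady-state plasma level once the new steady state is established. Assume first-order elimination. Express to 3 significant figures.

71.6 μg/mL

CYP2E1: 0.34 × 0.17 = 0.0578
CYP1A2: 0.3 × 0.16 = 0.048
CYP2C8: 0.16 × 2.4 = 0.384
Other: 0.2 (unchanged)
Relative clearance = 0.0578 + 0.048 + 0.384 + 0.2 = 0.6898.
Dividing the baseline by the relative clearance: 49.4 / 0.6898 = 71.6 μg/mL.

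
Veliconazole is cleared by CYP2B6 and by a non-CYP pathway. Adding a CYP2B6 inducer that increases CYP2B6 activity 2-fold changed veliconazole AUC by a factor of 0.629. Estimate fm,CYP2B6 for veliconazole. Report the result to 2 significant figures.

Let fm be the CYP2B6 fraction. New clearance relative to baseline = fm × 2 + (1 − fm).
AUC ratio = 1 / (new CL fraction), so new CL fraction = 1 / 0.629 = 1.59.
fm × 2 + 1 − fm = 1.59  ⇒  fm × (2 − 1) = 0.5898  ⇒  fm = 0.59.

0.59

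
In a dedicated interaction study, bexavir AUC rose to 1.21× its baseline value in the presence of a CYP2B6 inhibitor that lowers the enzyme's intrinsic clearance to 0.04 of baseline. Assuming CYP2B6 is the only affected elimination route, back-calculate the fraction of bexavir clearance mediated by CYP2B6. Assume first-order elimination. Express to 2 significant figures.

CL'/CL = 1 / 1.21 = 0.8264
0.04·fm + (1 − fm) = 0.8264
fm = (0.8264 − 1) / (0.04 − 1) = 0.18

0.18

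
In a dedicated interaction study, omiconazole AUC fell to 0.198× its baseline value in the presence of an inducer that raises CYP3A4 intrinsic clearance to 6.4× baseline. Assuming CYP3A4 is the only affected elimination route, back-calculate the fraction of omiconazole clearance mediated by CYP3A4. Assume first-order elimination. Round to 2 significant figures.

0.75

Call the CYP3A4 fraction fm. After the interaction, CL_new/CL_old = fm × 6.4 + (1 − fm).
AUC ratio = 1 / (new CL fraction), so new CL fraction = 1 / 0.198 = 5.051.
fm × 6.4 + 1 − fm = 5.051  ⇒  fm × (6.4 − 1) = 4.051  ⇒  fm = 0.75.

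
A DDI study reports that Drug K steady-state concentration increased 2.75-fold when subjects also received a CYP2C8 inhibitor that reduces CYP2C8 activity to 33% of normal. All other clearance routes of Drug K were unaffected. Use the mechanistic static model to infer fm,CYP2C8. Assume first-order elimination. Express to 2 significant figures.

0.95

Let x = fm,CYP2C8. Because steady-state concentration ∝ 1/CL, relative clearance fell to 1/2.75 = 0.3636.
Setting x·0.33 + (1 − x) = 0.3636 and solving: x = (0.3636 − 1)/(0.33 − 1) = 0.95.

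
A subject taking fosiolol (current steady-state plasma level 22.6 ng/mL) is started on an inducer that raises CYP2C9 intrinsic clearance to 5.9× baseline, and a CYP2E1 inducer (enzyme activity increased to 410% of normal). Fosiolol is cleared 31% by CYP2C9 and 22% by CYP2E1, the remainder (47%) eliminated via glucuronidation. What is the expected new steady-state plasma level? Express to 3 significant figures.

The CYP2C9 pathway (31% of clearance) increases to 5.9× activity: 0.31 × 5.9 = 1.829.
The CYP2E1 pathway (22% of clearance) increases to 4.1× activity: 0.22 × 4.1 = 0.902.
Non-CYP routes (47%) are unchanged.
New clearance relative to baseline: 1.829 + 0.902 + 0.47 = 3.201.
Steady-state plasma level ∝ 1/CL: new value = 22.6 / 3.201 = 7.06 ng/mL.

7.06 ng/mL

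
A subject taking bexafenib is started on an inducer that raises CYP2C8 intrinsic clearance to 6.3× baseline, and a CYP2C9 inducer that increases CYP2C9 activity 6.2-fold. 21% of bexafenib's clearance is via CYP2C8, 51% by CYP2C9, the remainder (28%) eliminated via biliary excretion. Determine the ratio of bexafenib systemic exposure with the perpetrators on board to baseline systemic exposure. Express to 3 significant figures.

The CYP2C8 pathway (21% of clearance) rises to 6.3× activity: 0.21 × 6.3 = 1.323.
The CYP2C9 pathway (51% of clearance) increases to 6.2× activity: 0.51 × 6.2 = 3.162.
The remaining 28% of clearance is unaffected.
CL_new/CL_old = 1.323 + 3.162 + 0.28 = 4.765.
Systemic exposure ∝ 1/CL: fold-change = 1 / 4.765 = 0.210.

0.210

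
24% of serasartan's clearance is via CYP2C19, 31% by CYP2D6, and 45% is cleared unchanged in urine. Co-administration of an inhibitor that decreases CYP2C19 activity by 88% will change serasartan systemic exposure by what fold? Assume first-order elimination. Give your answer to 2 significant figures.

The CYP2C19 pathway (24% of clearance) falls to 0.12× activity: 0.24 × 0.12 = 0.0288.
CYP2D6 (31%) and the residual 45% are unaffected.
CL_new/CL_old = 0.0288 + 0.31 + 0.45 = 0.7888.
Since systemic exposure ∝ 1/CL, the ratio is 1 / 0.7888 = 1.3.

1.3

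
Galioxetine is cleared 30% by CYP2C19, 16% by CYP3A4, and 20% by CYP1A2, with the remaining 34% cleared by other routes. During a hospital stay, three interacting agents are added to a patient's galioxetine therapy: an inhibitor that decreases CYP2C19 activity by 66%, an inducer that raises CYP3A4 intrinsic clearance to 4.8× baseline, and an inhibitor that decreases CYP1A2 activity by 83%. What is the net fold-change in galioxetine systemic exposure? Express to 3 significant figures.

0.804

CYP2C19: 0.3 × 0.34 = 0.102
CYP3A4: 0.16 × 4.8 = 0.768
CYP1A2: 0.2 × 0.17 = 0.034
Other: 0.34 (unchanged)
Relative clearance = 0.102 + 0.768 + 0.034 + 0.34 = 1.244.
Because systemic exposure varies inversely with clearance, the combined effect is 1 / 1.244 = 0.804.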